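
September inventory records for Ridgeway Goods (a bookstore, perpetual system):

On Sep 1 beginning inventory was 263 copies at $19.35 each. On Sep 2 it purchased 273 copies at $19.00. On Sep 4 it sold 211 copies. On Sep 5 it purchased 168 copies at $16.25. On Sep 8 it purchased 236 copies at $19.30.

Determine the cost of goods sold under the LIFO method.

COGS = $4,009.00

Sep 4, 211 sold [LIFO — newest first]: 211 @ $19.00 = $4,009.00
Ending inventory: 263 @ $19.35 + 62 @ $19.00 + 168 @ $16.25 + 236 @ $19.30 = $13,551.85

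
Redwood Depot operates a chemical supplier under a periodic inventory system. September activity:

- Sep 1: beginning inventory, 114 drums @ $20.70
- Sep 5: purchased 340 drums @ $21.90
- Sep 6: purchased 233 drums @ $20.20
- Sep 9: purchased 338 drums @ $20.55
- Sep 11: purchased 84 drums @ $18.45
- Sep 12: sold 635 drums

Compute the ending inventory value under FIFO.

Ending inventory = $9,546.10

Sep 12, 635 sold [FIFO — oldest first]: 114 @ $20.70 + 340 @ $21.90 + 181 @ $20.20 = $13,462.00
Ending inventory: 52 @ $20.20 + 338 @ $20.55 + 84 @ $18.45 = $9,546.10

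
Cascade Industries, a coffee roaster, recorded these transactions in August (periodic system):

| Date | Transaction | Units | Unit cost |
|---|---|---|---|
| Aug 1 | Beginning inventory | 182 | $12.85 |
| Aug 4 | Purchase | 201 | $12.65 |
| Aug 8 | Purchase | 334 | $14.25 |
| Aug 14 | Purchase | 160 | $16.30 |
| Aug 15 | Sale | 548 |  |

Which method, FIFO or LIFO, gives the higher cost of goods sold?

FIFO COGS: 182 @ $12.85 + 201 @ $12.65 + 165 @ $14.25 = $7,232.60
LIFO COGS: 160 @ $16.30 + 334 @ $14.25 + 54 @ $12.65 = $8,050.60

LIFO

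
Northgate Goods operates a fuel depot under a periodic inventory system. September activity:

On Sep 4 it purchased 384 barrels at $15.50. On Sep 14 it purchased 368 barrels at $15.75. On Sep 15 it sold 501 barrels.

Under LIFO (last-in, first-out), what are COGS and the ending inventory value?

Sep 15, 501 sold [LIFO — newest first]: 368 @ $15.75 + 133 @ $15.50 = $7,857.50
Ending inventory: 251 @ $15.50 = $3,890.50

COGS = $7,857.50; ending inventory = $3,890.50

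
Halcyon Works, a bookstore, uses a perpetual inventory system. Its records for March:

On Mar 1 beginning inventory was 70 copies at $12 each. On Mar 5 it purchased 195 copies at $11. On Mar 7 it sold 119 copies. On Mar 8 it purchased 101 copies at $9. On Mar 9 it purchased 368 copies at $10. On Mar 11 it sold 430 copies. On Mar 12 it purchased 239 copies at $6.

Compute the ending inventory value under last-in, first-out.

Mar 7, 119 sold [LIFO — newest first]: 119 @ $11 = $1,309
Mar 11, 430 sold [LIFO — newest first]: 368 @ $10 + 62 @ $9 = $4,238
Total COGS = $1,309 + $4,238 = $5,547
Ending inventory: 70 @ $12 + 76 @ $11 + 39 @ $9 + 239 @ $6 = $3,461

Ending inventory = $3,461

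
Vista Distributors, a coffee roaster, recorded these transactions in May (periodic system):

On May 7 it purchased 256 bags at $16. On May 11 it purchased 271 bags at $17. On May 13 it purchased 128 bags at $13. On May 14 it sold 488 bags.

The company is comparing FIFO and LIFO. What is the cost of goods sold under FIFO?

COGS = $8,040

FIFO COGS: 256 @ $16 + 232 @ $17 = $8,040
LIFO COGS: 128 @ $13 + 271 @ $17 + 89 @ $16 = $7,695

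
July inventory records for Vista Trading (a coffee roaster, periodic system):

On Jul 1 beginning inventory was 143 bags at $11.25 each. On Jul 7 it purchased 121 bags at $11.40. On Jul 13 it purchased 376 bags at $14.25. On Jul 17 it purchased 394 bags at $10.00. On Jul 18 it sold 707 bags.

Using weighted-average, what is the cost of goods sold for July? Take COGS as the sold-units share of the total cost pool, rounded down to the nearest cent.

COGS = $8,400.68

Jul 18, sell 707: 707/1034 × $12,286.15 → $8,400.68
Ending inventory (cost pool remaining) = $3,885.47
Check: goods available $12,286.15 = COGS $8,400.68 + ending $3,885.47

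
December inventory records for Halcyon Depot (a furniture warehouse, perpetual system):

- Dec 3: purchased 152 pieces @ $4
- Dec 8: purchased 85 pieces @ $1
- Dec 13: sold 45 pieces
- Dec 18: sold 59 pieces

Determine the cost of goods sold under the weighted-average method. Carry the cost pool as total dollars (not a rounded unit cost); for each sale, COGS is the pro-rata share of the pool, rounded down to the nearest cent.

After Dec 3: 152 on hand, pool $608.00 (≈ $4.0000 each)
After Dec 8: 237 on hand, pool $693.00 (≈ $2.9241 each)
Dec 13, sell 45: 45/237 × $693.00 → $131.58
Dec 18, sell 59: 59/192 × $561.42 → $172.51
Total COGS = $131.58 + $172.51 = $304.09
Ending inventory (cost pool remaining) = $388.91
Check: goods available $693.00 = COGS $304.09 + ending $388.91

COGS = $304.09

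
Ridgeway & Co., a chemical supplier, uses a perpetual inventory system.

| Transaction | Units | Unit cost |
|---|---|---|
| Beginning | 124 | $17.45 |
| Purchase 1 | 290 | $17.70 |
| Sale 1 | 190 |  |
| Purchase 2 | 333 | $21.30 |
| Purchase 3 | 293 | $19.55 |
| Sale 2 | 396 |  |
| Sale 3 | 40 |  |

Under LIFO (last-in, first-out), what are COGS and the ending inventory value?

COGS = $12,137.05; ending inventory = $7,980.80

Sale 1 (190) [LIFO — newest first]: 190 @ $17.70 = $3,363.00
Sale 2 (396) [LIFO — newest first]: 293 @ $19.55 + 103 @ $21.30 = $7,922.05
Sale 3 (40) [LIFO — newest first]: 40 @ $21.30 = $852.00
Total COGS = $3,363.00 + $7,922.05 + $852.00 = $12,137.05
Ending inventory: 124 @ $17.45 + 100 @ $17.70 + 190 @ $21.30 = $7,980.80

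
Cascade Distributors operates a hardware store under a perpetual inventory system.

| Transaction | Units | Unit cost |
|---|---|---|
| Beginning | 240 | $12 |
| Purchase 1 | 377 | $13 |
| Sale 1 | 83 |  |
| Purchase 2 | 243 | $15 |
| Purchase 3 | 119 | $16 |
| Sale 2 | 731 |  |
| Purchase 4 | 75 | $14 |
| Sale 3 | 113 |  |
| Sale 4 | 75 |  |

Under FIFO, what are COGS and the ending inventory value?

Sale 1 (83) [FIFO — oldest first]: 83 @ $12 = $996
Sale 2 (731) [FIFO — oldest first]: 157 @ $12 + 377 @ $13 + 197 @ $15 = $9,740
Sale 3 (113) [FIFO — oldest first]: 46 @ $15 + 67 @ $16 = $1,762
Sale 4 (75) [FIFO — oldest first]: 52 @ $16 + 23 @ $14 = $1,154
Total COGS = $996 + $9,740 + $1,762 + $1,154 = $13,652
Ending inventory: 52 @ $14 = $728
Check: goods available $14,380 = COGS $13,652 + ending $728

COGS = $13,652; ending inventory = $728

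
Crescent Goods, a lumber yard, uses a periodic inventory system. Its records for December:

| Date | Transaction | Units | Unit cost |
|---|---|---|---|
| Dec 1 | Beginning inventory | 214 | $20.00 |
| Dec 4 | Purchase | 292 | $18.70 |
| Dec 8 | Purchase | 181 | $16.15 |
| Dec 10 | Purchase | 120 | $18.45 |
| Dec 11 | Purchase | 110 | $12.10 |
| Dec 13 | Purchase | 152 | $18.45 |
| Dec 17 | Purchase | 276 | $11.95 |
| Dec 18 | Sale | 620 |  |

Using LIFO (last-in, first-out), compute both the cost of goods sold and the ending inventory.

COGS = $8,946.50; ending inventory = $13,364.65

Dec 18, 620 sold [LIFO — newest first]: 276 @ $11.95 + 152 @ $18.45 + 110 @ $12.10 + 82 @ $18.45 = $8,946.50
Ending inventory: 214 @ $20.00 + 292 @ $18.70 + 181 @ $16.15 + 38 @ $18.45 = $13,364.65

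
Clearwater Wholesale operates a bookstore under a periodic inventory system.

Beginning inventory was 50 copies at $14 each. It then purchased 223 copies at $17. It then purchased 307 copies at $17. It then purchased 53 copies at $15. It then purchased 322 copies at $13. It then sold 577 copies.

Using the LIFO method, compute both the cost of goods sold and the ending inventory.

COGS = $8,415; ending inventory = $6,276

Sale 1 (577) [LIFO — newest first]: 322 @ $13 + 53 @ $15 + 202 @ $17 = $8,415
Ending inventory: 50 @ $14 + 223 @ $17 + 105 @ $17 = $6,276
Check: goods available $14,691 = COGS $8,415 + ending $6,276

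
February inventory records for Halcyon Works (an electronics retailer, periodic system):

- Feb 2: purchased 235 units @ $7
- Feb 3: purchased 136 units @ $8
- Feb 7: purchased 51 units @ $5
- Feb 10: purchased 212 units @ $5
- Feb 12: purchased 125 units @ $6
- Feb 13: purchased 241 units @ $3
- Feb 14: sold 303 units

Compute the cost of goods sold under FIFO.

COGS = $2,189

Feb 14, 303 sold [FIFO — oldest first]: 235 @ $7 + 68 @ $8 = $2,189
Ending inventory: 68 @ $8 + 51 @ $5 + 212 @ $5 + 125 @ $6 + 241 @ $3 = $3,332
Check: goods available $5,521 = COGS $2,189 + ending $3,332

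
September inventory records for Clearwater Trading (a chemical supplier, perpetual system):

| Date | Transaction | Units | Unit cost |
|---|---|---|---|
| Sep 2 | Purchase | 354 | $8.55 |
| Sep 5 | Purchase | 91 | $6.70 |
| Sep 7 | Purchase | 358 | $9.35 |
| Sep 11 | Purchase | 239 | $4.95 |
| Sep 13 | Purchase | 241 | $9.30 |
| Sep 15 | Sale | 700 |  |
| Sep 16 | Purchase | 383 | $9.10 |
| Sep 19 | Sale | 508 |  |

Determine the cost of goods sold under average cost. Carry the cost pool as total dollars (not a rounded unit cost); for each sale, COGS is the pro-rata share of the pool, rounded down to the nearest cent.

COGS = $9,998.56

After Sep 2: 354 on hand, pool $3,026.70 (≈ $8.5500 each)
After Sep 5: 445 on hand, pool $3,636.40 (≈ $8.1717 each)
After Sep 7: 803 on hand, pool $6,983.70 (≈ $8.6970 each)
After Sep 11: 1042 on hand, pool $8,166.75 (≈ $7.8376 each)
After Sep 13: 1283 on hand, pool $10,408.05 (≈ $8.1123 each)
Sep 15, sell 700: 700/1283 × $10,408.05 → $5,678.59
After Sep 16: 966 on hand, pool $8,214.76 (≈ $8.5039 each)
Sep 19, sell 508: 508/966 × $8,214.76 → $4,319.97
Total COGS = $5,678.59 + $4,319.97 = $9,998.56
Ending inventory (cost pool remaining) = $3,894.79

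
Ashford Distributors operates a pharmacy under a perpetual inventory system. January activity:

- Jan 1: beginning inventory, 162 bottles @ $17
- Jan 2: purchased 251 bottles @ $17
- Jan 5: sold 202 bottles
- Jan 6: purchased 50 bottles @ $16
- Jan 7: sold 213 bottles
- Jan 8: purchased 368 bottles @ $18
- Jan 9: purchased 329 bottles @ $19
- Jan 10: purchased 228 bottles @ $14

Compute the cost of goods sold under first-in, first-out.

Jan 5, 202 sold [FIFO — oldest first]: 162 @ $17 + 40 @ $17 = $3,434
Jan 7, 213 sold [FIFO — oldest first]: 211 @ $17 + 2 @ $16 = $3,619
Total COGS = $3,434 + $3,619 = $7,053
Ending inventory: 48 @ $16 + 368 @ $18 + 329 @ $19 + 228 @ $14 = $16,835
Check: goods available $23,888 = COGS $7,053 + ending $16,835

COGS = $7,053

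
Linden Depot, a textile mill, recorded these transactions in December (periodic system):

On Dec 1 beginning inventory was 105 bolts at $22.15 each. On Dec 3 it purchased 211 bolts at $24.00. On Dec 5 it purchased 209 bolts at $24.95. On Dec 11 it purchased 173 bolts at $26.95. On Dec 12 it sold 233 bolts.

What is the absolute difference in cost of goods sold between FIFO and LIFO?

FIFO COGS: 105 @ $22.15 + 128 @ $24.00 = $5,397.75
LIFO COGS: 173 @ $26.95 + 60 @ $24.95 = $6,159.35
Difference = |$5,397.75 − $6,159.35| = $761.60

$761.60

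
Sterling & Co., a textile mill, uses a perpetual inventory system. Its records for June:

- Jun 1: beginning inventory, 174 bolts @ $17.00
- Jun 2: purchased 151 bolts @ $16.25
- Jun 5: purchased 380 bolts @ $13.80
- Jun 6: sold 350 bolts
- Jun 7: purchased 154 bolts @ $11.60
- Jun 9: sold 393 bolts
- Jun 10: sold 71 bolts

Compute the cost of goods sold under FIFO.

Jun 6, 350 sold [FIFO — oldest first]: 174 @ $17.00 + 151 @ $16.25 + 25 @ $13.80 = $5,756.75
Jun 9, 393 sold [FIFO — oldest first]: 355 @ $13.80 + 38 @ $11.60 = $5,339.80
Jun 10, 71 sold [FIFO — oldest first]: 71 @ $11.60 = $823.60
Total COGS = $5,756.75 + $5,339.80 + $823.60 = $11,920.15
Ending inventory: 45 @ $11.60 = $522.00

COGS = $11,920.15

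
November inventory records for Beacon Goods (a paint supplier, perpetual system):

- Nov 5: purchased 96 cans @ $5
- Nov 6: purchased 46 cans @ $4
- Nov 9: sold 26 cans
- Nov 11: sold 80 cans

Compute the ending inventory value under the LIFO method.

Ending inventory = $180

Nov 9, 26 sold [LIFO — newest first]: 26 @ $4 = $104
Nov 11, 80 sold [LIFO — newest first]: 20 @ $4 + 60 @ $5 = $380
Total COGS = $104 + $380 = $484
Ending inventory: 36 @ $5 = $180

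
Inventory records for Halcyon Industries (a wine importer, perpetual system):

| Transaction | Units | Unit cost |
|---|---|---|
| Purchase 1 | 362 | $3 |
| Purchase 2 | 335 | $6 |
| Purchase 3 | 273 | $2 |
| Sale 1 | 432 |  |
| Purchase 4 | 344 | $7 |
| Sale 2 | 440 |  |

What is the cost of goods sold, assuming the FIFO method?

Sale 1 (432) [FIFO — oldest first]: 362 @ $3 + 70 @ $6 = $1,506
Sale 2 (440) [FIFO — oldest first]: 265 @ $6 + 175 @ $2 = $1,940
Total COGS = $1,506 + $1,940 = $3,446
Ending inventory: 98 @ $2 + 344 @ $7 = $2,604

COGS = $3,446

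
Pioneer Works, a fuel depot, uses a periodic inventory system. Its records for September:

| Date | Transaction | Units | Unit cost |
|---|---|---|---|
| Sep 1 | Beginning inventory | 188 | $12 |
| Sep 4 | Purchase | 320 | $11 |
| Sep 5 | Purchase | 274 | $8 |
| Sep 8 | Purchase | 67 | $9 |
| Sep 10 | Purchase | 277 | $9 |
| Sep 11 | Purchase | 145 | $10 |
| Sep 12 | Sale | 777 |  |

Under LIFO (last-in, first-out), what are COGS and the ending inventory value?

Sep 12, 777 sold [LIFO — newest first]: 145 @ $10 + 277 @ $9 + 67 @ $9 + 274 @ $8 + 14 @ $11 = $6,892
Ending inventory: 188 @ $12 + 306 @ $11 = $5,622

COGS = $6,892; ending inventory = $5,622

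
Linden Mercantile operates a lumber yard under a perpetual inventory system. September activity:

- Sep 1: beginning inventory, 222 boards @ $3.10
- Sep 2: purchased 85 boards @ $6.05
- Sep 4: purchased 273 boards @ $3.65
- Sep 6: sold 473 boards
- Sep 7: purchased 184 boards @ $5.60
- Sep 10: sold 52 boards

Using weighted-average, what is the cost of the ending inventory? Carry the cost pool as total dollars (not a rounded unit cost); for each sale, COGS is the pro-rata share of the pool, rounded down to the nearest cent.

After Sep 1: 222 on hand, pool $688.20 (≈ $3.1000 each)
After Sep 2: 307 on hand, pool $1,202.45 (≈ $3.9168 each)
After Sep 4: 580 on hand, pool $2,198.90 (≈ $3.7912 each)
Sep 6, sell 473: 473/580 × $2,198.90 → $1,793.24
After Sep 7: 291 on hand, pool $1,436.06 (≈ $4.9349 each)
Sep 10, sell 52: 52/291 × $1,436.06 → $256.61
Total COGS = $1,793.24 + $256.61 = $2,049.85
Ending inventory (cost pool remaining) = $1,179.45

Ending inventory = $1,179.45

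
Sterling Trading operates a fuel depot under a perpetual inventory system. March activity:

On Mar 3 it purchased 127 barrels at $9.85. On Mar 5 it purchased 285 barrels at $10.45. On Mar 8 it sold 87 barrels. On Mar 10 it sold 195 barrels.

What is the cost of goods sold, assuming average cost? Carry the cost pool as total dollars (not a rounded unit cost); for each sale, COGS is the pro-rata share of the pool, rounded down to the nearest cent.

COGS = $2,894.74

After Mar 3: 127 on hand, pool $1,250.95 (≈ $9.8500 each)
After Mar 5: 412 on hand, pool $4,229.20 (≈ $10.2650 each)
Mar 8, sell 87: 87/412 × $4,229.20 → $893.05
Mar 10, sell 195: 195/325 × $3,336.15 → $2,001.69
Total COGS = $893.05 + $2,001.69 = $2,894.74
Ending inventory (cost pool remaining) = $1,334.46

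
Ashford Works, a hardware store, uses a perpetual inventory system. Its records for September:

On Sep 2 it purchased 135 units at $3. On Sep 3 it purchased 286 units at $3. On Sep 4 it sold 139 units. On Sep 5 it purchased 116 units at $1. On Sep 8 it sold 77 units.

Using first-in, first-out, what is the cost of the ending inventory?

Sep 4, 139 sold [FIFO — oldest first]: 135 @ $3 + 4 @ $3 = $417
Sep 8, 77 sold [FIFO — oldest first]: 77 @ $3 = $231
Total COGS = $417 + $231 = $648
Ending inventory: 205 @ $3 + 116 @ $1 = $731

Ending inventory = $731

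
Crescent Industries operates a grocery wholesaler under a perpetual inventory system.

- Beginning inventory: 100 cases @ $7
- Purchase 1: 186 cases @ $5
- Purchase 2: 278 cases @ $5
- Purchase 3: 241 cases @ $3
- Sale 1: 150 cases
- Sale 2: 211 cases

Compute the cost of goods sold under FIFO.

COGS = $2,005

Sale 1 (150) [FIFO — oldest first]: 100 @ $7 + 50 @ $5 = $950
Sale 2 (211) [FIFO — oldest first]: 136 @ $5 + 75 @ $5 = $1,055
Total COGS = $950 + $1,055 = $2,005
Ending inventory: 203 @ $5 + 241 @ $3 = $1,738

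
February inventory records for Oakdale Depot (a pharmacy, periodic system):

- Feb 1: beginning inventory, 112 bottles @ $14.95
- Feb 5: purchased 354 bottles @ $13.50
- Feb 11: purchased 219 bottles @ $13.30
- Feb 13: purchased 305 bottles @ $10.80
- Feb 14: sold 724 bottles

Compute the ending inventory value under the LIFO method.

Feb 14, 724 sold [LIFO — newest first]: 305 @ $10.80 + 219 @ $13.30 + 200 @ $13.50 = $8,906.70
Ending inventory: 112 @ $14.95 + 154 @ $13.50 = $3,753.40

Ending inventory = $3,753.40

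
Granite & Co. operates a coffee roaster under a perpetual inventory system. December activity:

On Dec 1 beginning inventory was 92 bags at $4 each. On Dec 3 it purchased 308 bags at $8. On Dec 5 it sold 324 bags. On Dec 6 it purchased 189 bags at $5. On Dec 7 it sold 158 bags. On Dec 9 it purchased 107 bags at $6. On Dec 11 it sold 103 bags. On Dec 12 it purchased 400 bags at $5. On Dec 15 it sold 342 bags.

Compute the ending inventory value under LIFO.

Ending inventory = $773

Dec 5, 324 sold [LIFO — newest first]: 308 @ $8 + 16 @ $4 = $2,528
Dec 7, 158 sold [LIFO — newest first]: 158 @ $5 = $790
Dec 11, 103 sold [LIFO — newest first]: 103 @ $6 = $618
Dec 15, 342 sold [LIFO — newest first]: 342 @ $5 = $1,710
Total COGS = $2,528 + $790 + $618 + $1,710 = $5,646
Ending inventory: 76 @ $4 + 31 @ $5 + 4 @ $6 + 58 @ $5 = $773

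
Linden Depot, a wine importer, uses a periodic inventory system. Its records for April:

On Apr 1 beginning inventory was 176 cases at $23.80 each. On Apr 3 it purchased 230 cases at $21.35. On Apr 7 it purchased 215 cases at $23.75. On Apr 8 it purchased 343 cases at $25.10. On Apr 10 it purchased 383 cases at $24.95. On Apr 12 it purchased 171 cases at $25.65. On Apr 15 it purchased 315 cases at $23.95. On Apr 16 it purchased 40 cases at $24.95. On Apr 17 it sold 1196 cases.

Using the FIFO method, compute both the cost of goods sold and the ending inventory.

Apr 17, 1196 sold [FIFO — oldest first]: 176 @ $23.80 + 230 @ $21.35 + 215 @ $23.75 + 343 @ $25.10 + 232 @ $24.95 = $28,603.25
Ending inventory: 151 @ $24.95 + 171 @ $25.65 + 315 @ $23.95 + 40 @ $24.95 = $16,695.85

COGS = $28,603.25; ending inventory = $16,695.85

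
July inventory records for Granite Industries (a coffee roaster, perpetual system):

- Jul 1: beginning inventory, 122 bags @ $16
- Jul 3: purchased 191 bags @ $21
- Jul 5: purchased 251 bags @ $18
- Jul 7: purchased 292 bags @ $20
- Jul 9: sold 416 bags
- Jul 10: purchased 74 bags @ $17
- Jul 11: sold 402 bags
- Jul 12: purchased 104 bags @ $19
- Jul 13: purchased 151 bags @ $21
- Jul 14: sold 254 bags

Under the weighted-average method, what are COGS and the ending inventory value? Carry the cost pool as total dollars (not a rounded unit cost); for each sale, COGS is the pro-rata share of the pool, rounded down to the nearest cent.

COGS = $20,493.97; ending inventory = $2,232.03

After Jul 1: 122 on hand, pool $1,952.00 (≈ $16.0000 each)
After Jul 3: 313 on hand, pool $5,963.00 (≈ $19.0511 each)
After Jul 5: 564 on hand, pool $10,481.00 (≈ $18.5833 each)
After Jul 7: 856 on hand, pool $16,321.00 (≈ $19.0666 each)
Jul 9, sell 416: 416/856 × $16,321.00 → $7,931.70
After Jul 10: 514 on hand, pool $9,647.30 (≈ $18.7691 each)
Jul 11, sell 402: 402/514 × $9,647.30 → $7,545.16
After Jul 12: 216 on hand, pool $4,078.14 (≈ $18.8803 each)
After Jul 13: 367 on hand, pool $7,249.14 (≈ $19.7524 each)
Jul 14, sell 254: 254/367 × $7,249.14 → $5,017.11
Total COGS = $7,931.70 + $7,545.16 + $5,017.11 = $20,493.97
Ending inventory (cost pool remaining) = $2,232.03
Check: goods available $22,726.00 = COGS $20,493.97 + ending $2,232.03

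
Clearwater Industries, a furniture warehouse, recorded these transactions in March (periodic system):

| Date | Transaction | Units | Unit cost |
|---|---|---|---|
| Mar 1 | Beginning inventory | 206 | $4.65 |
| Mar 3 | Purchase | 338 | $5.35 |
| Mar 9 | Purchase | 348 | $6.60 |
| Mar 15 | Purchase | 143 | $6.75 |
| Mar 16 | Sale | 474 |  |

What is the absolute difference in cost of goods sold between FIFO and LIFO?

FIFO COGS: 206 @ $4.65 + 268 @ $5.35 = $2,391.70
LIFO COGS: 143 @ $6.75 + 331 @ $6.60 = $3,149.85
Difference = |$2,391.70 − $3,149.85| = $758.15

$758.15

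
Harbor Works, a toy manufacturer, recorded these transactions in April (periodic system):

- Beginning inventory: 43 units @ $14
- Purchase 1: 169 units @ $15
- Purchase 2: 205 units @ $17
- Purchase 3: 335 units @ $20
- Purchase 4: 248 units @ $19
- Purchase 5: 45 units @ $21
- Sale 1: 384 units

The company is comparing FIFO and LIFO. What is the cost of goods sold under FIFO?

COGS = $6,061

FIFO COGS: 43 @ $14 + 169 @ $15 + 172 @ $17 = $6,061
LIFO COGS: 45 @ $21 + 248 @ $19 + 91 @ $20 = $7,477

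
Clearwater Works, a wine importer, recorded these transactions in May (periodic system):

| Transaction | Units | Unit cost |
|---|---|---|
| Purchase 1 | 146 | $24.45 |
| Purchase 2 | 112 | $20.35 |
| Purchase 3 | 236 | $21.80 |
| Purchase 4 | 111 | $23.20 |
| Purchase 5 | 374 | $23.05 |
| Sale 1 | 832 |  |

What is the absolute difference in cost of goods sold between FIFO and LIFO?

FIFO COGS: 146 @ $24.45 + 112 @ $20.35 + 236 @ $21.80 + 111 @ $23.20 + 227 @ $23.05 = $18,801.25
LIFO COGS: 374 @ $23.05 + 111 @ $23.20 + 236 @ $21.80 + 111 @ $20.35 = $18,599.55
Difference = |$18,801.25 − $18,599.55| = $201.70

$201.70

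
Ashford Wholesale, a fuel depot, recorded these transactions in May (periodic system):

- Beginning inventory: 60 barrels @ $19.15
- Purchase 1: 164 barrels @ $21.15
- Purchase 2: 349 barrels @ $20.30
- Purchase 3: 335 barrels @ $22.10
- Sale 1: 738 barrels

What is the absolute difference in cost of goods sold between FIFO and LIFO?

FIFO COGS: 60 @ $19.15 + 164 @ $21.15 + 349 @ $20.30 + 165 @ $22.10 = $15,348.80
LIFO COGS: 335 @ $22.10 + 349 @ $20.30 + 54 @ $21.15 = $15,630.30
Difference = |$15,348.80 − $15,630.30| = $281.50

$281.50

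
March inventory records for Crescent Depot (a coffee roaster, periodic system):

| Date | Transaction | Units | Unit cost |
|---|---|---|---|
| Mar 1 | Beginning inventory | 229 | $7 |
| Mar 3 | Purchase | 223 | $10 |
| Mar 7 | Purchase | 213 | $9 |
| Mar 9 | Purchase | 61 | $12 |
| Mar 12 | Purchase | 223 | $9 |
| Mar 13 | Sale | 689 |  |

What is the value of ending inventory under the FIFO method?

Mar 13, 689 sold [FIFO — oldest first]: 229 @ $7 + 223 @ $10 + 213 @ $9 + 24 @ $12 = $6,038
Ending inventory: 37 @ $12 + 223 @ $9 = $2,451

Ending inventory = $2,451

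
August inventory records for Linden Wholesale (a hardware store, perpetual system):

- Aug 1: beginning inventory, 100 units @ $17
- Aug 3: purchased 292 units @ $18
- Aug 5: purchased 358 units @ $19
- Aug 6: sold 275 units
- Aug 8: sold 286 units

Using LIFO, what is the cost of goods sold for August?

COGS = $10,456

Aug 6, 275 sold [LIFO — newest first]: 275 @ $19 = $5,225
Aug 8, 286 sold [LIFO — newest first]: 83 @ $19 + 203 @ $18 = $5,231
Total COGS = $5,225 + $5,231 = $10,456
Ending inventory: 100 @ $17 + 89 @ $18 = $3,302
Check: goods available $13,758 = COGS $10,456 + ending $3,302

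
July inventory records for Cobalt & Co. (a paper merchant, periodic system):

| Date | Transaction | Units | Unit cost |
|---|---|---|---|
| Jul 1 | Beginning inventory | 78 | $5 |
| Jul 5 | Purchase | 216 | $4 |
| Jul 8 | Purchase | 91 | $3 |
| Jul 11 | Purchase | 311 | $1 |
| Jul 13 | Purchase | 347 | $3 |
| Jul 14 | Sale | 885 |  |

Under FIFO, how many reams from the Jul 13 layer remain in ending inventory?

Jul 14, 885 sold [FIFO — oldest first]: 78 @ $5 + 216 @ $4 + 91 @ $3 + 311 @ $1 + 189 @ $3 = $2,405
Ending inventory: 158 @ $3 = $474

158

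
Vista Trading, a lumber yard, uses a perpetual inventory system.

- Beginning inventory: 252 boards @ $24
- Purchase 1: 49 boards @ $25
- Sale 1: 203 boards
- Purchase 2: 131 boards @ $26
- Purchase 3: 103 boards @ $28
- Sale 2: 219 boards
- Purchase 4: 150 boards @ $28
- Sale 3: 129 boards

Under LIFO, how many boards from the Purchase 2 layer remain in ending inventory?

15

Sale 1 (203) [LIFO — newest first]: 49 @ $25 + 154 @ $24 = $4,921
Sale 2 (219) [LIFO — newest first]: 103 @ $28 + 116 @ $26 = $5,900
Sale 3 (129) [LIFO — newest first]: 129 @ $28 = $3,612
Total COGS = $4,921 + $5,900 + $3,612 = $14,433
Ending inventory: 98 @ $24 + 15 @ $26 + 21 @ $28 = $3,330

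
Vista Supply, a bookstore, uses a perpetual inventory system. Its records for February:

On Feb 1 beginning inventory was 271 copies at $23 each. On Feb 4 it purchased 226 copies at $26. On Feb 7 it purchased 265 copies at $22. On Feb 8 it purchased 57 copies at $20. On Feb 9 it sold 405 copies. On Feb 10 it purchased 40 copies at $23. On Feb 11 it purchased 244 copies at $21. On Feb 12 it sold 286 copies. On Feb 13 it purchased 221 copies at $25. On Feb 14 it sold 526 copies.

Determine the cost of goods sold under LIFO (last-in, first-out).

COGS = $28,187

Feb 9, 405 sold [LIFO — newest first]: 57 @ $20 + 265 @ $22 + 83 @ $26 = $9,128
Feb 12, 286 sold [LIFO — newest first]: 244 @ $21 + 40 @ $23 + 2 @ $26 = $6,096
Feb 14, 526 sold [LIFO — newest first]: 221 @ $25 + 141 @ $26 + 164 @ $23 = $12,963
Total COGS = $9,128 + $6,096 + $12,963 = $28,187
Ending inventory: 107 @ $23 = $2,461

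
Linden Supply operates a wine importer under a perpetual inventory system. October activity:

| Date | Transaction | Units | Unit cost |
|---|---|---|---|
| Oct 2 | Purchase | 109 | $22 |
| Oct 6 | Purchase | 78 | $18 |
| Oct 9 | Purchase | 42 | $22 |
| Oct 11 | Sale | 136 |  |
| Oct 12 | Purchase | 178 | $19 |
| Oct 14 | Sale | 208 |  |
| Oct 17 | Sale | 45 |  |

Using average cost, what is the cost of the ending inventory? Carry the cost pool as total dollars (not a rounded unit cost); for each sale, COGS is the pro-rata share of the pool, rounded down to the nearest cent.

Ending inventory = $352.12

After Oct 2: 109 on hand, pool $2,398.00 (≈ $22.0000 each)
After Oct 6: 187 on hand, pool $3,802.00 (≈ $20.3316 each)
After Oct 9: 229 on hand, pool $4,726.00 (≈ $20.6376 each)
Oct 11, sell 136: 136/229 × $4,726.00 → $2,806.70
After Oct 12: 271 on hand, pool $5,301.30 (≈ $19.5620 each)
Oct 14, sell 208: 208/271 × $5,301.30 → $4,068.89
Oct 17, sell 45: 45/63 × $1,232.41 → $880.29
Total COGS = $2,806.70 + $4,068.89 + $880.29 = $7,755.88
Ending inventory (cost pool remaining) = $352.12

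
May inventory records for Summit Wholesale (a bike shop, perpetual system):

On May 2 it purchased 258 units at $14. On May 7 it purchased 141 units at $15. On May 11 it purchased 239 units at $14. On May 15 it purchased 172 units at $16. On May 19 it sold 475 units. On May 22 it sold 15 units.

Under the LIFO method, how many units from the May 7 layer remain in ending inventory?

62

May 19, 475 sold [LIFO — newest first]: 172 @ $16 + 239 @ $14 + 64 @ $15 = $7,058
May 22, 15 sold [LIFO — newest first]: 15 @ $15 = $225
Total COGS = $7,058 + $225 = $7,283
Ending inventory: 258 @ $14 + 62 @ $15 = $4,542
Check: goods available $11,825 = COGS $7,283 + ending $4,542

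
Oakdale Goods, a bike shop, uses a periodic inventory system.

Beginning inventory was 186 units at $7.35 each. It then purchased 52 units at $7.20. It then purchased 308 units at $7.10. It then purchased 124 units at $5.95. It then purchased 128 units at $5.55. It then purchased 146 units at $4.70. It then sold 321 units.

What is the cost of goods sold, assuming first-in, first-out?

COGS = $2,330.80

Sale 1 (321) [FIFO — oldest first]: 186 @ $7.35 + 52 @ $7.20 + 83 @ $7.10 = $2,330.80
Ending inventory: 225 @ $7.10 + 124 @ $5.95 + 128 @ $5.55 + 146 @ $4.70 = $3,731.90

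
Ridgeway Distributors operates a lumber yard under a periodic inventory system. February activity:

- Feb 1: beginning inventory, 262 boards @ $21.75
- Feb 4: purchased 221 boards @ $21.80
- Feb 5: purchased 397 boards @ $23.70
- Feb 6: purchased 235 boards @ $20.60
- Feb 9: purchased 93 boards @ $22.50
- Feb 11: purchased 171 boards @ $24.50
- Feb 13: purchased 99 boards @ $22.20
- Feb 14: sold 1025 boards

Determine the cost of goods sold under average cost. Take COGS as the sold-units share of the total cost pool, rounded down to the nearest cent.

Feb 14, sell 1025: 1025/1478 × $33,246.00 → $23,056.25
Ending inventory (cost pool remaining) = $10,189.75
Check: goods available $33,246.00 = COGS $23,056.25 + ending $10,189.75

COGS = $23,056.25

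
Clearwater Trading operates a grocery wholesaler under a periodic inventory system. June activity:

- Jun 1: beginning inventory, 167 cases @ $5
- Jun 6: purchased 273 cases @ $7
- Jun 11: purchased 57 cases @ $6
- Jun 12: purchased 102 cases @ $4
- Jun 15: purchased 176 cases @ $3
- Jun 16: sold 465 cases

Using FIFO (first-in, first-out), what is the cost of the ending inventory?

Jun 16, 465 sold [FIFO — oldest first]: 167 @ $5 + 273 @ $7 + 25 @ $6 = $2,896
Ending inventory: 32 @ $6 + 102 @ $4 + 176 @ $3 = $1,128

Ending inventory = $1,128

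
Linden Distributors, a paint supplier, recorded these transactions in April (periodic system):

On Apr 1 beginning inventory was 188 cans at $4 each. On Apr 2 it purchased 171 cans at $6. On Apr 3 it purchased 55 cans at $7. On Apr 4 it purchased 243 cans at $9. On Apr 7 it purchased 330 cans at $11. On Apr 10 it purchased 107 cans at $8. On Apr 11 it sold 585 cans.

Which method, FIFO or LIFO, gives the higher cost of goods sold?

FIFO COGS: 188 @ $4 + 171 @ $6 + 55 @ $7 + 171 @ $9 = $3,702
LIFO COGS: 107 @ $8 + 330 @ $11 + 148 @ $9 = $5,818

LIFO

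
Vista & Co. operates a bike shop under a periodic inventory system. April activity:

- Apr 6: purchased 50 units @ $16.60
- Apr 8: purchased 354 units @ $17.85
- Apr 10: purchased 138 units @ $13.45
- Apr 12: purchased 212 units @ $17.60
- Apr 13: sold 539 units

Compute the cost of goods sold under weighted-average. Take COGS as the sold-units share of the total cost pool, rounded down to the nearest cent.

COGS = $9,104.52

Apr 13, sell 539: 539/754 × $12,736.20 → $9,104.52
Ending inventory (cost pool remaining) = $3,631.68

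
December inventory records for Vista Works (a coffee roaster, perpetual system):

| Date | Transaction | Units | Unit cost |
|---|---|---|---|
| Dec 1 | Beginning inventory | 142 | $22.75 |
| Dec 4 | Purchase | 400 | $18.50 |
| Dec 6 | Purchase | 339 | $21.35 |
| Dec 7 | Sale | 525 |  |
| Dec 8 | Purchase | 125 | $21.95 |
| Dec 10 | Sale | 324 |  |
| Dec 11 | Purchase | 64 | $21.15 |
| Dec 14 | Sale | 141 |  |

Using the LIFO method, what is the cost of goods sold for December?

COGS = $20,145.50

Dec 7, 525 sold [LIFO — newest first]: 339 @ $21.35 + 186 @ $18.50 = $10,678.65
Dec 10, 324 sold [LIFO — newest first]: 125 @ $21.95 + 199 @ $18.50 = $6,425.25
Dec 14, 141 sold [LIFO — newest first]: 64 @ $21.15 + 15 @ $18.50 + 62 @ $22.75 = $3,041.60
Total COGS = $10,678.65 + $6,425.25 + $3,041.60 = $20,145.50
Ending inventory: 80 @ $22.75 = $1,820.00
Check: goods available $21,965.50 = COGS $20,145.50 + ending $1,820.00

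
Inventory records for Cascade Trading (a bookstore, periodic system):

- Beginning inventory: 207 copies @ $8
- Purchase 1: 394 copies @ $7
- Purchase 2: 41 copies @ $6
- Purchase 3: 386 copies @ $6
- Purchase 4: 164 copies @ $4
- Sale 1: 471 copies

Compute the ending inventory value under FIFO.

Sale 1 (471) [FIFO — oldest first]: 207 @ $8 + 264 @ $7 = $3,504
Ending inventory: 130 @ $7 + 41 @ $6 + 386 @ $6 + 164 @ $4 = $4,128
Check: goods available $7,632 = COGS $3,504 + ending $4,128

Ending inventory = $4,128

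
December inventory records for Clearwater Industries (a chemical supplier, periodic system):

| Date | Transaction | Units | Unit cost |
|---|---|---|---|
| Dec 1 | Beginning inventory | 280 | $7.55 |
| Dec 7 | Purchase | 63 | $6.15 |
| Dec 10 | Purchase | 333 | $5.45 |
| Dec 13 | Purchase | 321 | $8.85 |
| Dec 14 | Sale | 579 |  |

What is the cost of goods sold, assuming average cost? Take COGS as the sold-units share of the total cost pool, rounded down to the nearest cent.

Dec 14, sell 579: 579/997 × $7,157.15 → $4,156.45
Ending inventory (cost pool remaining) = $3,000.70
Check: goods available $7,157.15 = COGS $4,156.45 + ending $3,000.70

COGS = $4,156.45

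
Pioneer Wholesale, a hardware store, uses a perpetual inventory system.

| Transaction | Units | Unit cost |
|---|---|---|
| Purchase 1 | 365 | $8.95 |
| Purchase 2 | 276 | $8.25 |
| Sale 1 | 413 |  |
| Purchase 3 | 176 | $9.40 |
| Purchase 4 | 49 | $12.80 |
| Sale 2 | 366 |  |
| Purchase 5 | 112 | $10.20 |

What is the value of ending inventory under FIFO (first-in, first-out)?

Sale 1 (413) [FIFO — oldest first]: 365 @ $8.95 + 48 @ $8.25 = $3,662.75
Sale 2 (366) [FIFO — oldest first]: 228 @ $8.25 + 138 @ $9.40 = $3,178.20
Total COGS = $3,662.75 + $3,178.20 = $6,840.95
Ending inventory: 38 @ $9.40 + 49 @ $12.80 + 112 @ $10.20 = $2,126.80
Check: goods available $8,967.75 = COGS $6,840.95 + ending $2,126.80

Ending inventory = $2,126.80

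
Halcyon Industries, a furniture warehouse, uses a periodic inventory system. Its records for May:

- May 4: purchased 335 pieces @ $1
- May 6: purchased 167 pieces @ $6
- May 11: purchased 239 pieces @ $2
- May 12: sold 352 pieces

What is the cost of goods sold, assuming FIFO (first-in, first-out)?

May 12, 352 sold [FIFO — oldest first]: 335 @ $1 + 17 @ $6 = $437
Ending inventory: 150 @ $6 + 239 @ $2 = $1,378
Check: goods available $1,815 = COGS $437 + ending $1,378

COGS = $437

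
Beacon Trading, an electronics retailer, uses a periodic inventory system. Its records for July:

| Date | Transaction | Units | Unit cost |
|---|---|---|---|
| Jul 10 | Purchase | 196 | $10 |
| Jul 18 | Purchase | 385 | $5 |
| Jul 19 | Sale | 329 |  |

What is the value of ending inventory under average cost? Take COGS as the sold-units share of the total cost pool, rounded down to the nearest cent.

Jul 19, sell 329: 329/581 × $3,885.00 → $2,199.93
Ending inventory (cost pool remaining) = $1,685.07
Check: goods available $3,885.00 = COGS $2,199.93 + ending $1,685.07

Ending inventory = $1,685.07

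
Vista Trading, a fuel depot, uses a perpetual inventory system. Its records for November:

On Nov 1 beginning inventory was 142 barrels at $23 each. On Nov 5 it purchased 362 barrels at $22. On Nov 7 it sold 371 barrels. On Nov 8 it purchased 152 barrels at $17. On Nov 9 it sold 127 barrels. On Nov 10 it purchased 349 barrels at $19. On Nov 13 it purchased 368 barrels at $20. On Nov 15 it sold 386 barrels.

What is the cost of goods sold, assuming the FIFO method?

Nov 7, 371 sold [FIFO — oldest first]: 142 @ $23 + 229 @ $22 = $8,304
Nov 9, 127 sold [FIFO — oldest first]: 127 @ $22 = $2,794
Nov 15, 386 sold [FIFO — oldest first]: 6 @ $22 + 152 @ $17 + 228 @ $19 = $7,048
Total COGS = $8,304 + $2,794 + $7,048 = $18,146
Ending inventory: 121 @ $19 + 368 @ $20 = $9,659
Check: goods available $27,805 = COGS $18,146 + ending $9,659

COGS = $18,146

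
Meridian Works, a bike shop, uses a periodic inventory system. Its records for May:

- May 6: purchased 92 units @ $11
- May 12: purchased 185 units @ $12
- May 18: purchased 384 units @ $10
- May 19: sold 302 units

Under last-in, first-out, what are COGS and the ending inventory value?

May 19, 302 sold [LIFO — newest first]: 302 @ $10 = $3,020
Ending inventory: 92 @ $11 + 185 @ $12 + 82 @ $10 = $4,052

COGS = $3,020; ending inventory = $4,052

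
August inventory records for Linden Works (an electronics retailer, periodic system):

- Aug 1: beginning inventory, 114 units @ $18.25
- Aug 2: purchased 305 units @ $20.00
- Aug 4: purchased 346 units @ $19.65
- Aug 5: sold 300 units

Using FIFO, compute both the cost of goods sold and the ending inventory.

COGS = $5,800.50; ending inventory = $9,178.90

Aug 5, 300 sold [FIFO — oldest first]: 114 @ $18.25 + 186 @ $20.00 = $5,800.50
Ending inventory: 119 @ $20.00 + 346 @ $19.65 = $9,178.90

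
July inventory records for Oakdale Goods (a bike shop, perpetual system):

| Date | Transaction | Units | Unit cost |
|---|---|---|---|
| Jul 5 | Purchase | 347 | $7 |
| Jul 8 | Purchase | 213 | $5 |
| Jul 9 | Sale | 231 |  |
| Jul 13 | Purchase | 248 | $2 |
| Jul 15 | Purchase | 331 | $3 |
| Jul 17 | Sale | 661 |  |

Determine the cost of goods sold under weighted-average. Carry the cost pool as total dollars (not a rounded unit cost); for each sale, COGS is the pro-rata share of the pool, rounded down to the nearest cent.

COGS = $4,019.55

After Jul 5: 347 on hand, pool $2,429.00 (≈ $7.0000 each)
After Jul 8: 560 on hand, pool $3,494.00 (≈ $6.2393 each)
Jul 9, sell 231: 231/560 × $3,494.00 → $1,441.27
After Jul 13: 577 on hand, pool $2,548.73 (≈ $4.4172 each)
After Jul 15: 908 on hand, pool $3,541.73 (≈ $3.9006 each)
Jul 17, sell 661: 661/908 × $3,541.73 → $2,578.28
Total COGS = $1,441.27 + $2,578.28 = $4,019.55
Ending inventory (cost pool remaining) = $963.45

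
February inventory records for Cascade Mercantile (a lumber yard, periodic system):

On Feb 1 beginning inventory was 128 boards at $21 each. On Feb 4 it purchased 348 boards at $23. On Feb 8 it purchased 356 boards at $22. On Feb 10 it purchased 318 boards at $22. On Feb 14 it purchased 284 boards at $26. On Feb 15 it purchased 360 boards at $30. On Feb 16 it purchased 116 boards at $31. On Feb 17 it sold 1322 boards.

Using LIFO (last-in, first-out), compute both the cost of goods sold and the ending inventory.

COGS = $34,144; ending inventory = $13,156

Feb 17, 1322 sold [LIFO — newest first]: 116 @ $31 + 360 @ $30 + 284 @ $26 + 318 @ $22 + 244 @ $22 = $34,144
Ending inventory: 128 @ $21 + 348 @ $23 + 112 @ $22 = $13,156
Check: goods available $47,300 = COGS $34,144 + ending $13,156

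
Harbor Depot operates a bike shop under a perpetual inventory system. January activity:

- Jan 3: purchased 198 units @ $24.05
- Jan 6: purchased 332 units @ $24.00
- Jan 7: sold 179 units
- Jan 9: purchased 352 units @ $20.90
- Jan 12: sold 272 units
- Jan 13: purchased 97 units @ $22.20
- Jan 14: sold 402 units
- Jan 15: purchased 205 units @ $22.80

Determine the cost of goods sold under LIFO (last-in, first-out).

Jan 7, 179 sold [LIFO — newest first]: 179 @ $24.00 = $4,296.00
Jan 12, 272 sold [LIFO — newest first]: 272 @ $20.90 = $5,684.80
Jan 14, 402 sold [LIFO — newest first]: 97 @ $22.20 + 80 @ $20.90 + 153 @ $24.00 + 72 @ $24.05 = $9,229.00
Total COGS = $4,296.00 + $5,684.80 + $9,229.00 = $19,209.80
Ending inventory: 126 @ $24.05 + 205 @ $22.80 = $7,704.30
Check: goods available $26,914.10 = COGS $19,209.80 + ending $7,704.30

COGS = $19,209.80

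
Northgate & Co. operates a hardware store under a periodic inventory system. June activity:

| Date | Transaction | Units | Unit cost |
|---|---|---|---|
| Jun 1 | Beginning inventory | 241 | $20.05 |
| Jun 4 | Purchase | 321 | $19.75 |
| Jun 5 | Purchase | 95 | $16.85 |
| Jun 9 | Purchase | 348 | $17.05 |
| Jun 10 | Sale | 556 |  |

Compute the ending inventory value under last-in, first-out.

Ending inventory = $8,940.05

Jun 10, 556 sold [LIFO — newest first]: 348 @ $17.05 + 95 @ $16.85 + 113 @ $19.75 = $9,765.90
Ending inventory: 241 @ $20.05 + 208 @ $19.75 = $8,940.05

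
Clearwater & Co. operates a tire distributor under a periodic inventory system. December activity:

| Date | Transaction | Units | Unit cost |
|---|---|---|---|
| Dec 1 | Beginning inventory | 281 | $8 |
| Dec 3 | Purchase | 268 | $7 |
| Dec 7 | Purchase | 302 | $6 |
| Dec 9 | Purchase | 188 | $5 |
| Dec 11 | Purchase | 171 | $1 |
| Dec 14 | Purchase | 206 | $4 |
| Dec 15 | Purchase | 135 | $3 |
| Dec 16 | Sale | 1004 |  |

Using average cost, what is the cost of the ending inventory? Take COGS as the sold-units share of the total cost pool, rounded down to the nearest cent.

Ending inventory = $2,918.75

Dec 16, sell 1004: 1004/1551 × $8,276.00 → $5,357.25
Ending inventory (cost pool remaining) = $2,918.75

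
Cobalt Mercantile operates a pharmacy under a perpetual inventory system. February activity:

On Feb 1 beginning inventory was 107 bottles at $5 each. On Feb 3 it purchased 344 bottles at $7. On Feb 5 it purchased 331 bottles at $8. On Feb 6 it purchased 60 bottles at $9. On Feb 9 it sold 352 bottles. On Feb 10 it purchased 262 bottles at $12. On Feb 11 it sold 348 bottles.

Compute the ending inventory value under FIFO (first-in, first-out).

Ending inventory = $4,340

Feb 9, 352 sold [FIFO — oldest first]: 107 @ $5 + 245 @ $7 = $2,250
Feb 11, 348 sold [FIFO — oldest first]: 99 @ $7 + 249 @ $8 = $2,685
Total COGS = $2,250 + $2,685 = $4,935
Ending inventory: 82 @ $8 + 60 @ $9 + 262 @ $12 = $4,340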